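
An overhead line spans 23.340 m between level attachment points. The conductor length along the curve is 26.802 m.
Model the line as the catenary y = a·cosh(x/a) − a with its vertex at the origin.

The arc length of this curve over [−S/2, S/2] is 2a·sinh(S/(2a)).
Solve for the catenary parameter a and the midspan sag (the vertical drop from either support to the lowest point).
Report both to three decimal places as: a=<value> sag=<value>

seed: a₀ = √(S³/(24(L−S))) = √(23.340³/(24·3.462)) = 12.370354
iter 1: u=0.943384  f(a)=+1.574e-01  f'(a)=-6.111e-01  a ← 12.370354 − (+1.574e-01/-6.111e-01) = 12.627835
iter 2: u=0.924149  f(a)=+5.047e-03  f'(a)=-5.725e-01  a ← 12.627835 − (+5.047e-03/-5.725e-01) = 12.636651
iter 3: u=0.923504  f(a)=+5.574e-06  f'(a)=-5.712e-01  a ← 12.636651 − (+5.574e-06/-5.712e-01) = 12.636661
iter 4: u=0.923503  f(a)=+6.818e-12  f'(a)=-5.712e-01  a ← 12.636661 − (+6.818e-12/-5.712e-01) = 12.636661
converged: |Δa| < 1e-12 after 4 iterations
sag = a·(cosh(S/(2a)) − 1) = 12.636661·(cosh(0.923503) − 1) = 5.782677
T_max/T_min = cosh(S/(2a)) = 1.457611

a=12.637 sag=5.783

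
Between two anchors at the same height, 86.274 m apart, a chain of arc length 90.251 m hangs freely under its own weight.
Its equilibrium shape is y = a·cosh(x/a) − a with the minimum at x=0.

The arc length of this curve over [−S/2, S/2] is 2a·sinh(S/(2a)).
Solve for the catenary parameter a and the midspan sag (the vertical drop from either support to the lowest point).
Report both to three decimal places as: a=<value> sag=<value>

a=82.584 sag=11.525

seed: a₀ = √(S³/(24(L−S))) = √(86.274³/(24·3.977)) = 82.023158
iter 1: u=0.525912  f(a)=+5.536e-02  f'(a)=-9.968e-02  a ← 82.023158 − (+5.536e-02/-9.968e-02) = 82.578550
iter 2: u=0.522375  f(a)=+5.673e-04  f'(a)=-9.765e-02  a ← 82.578550 − (+5.673e-04/-9.765e-02) = 82.584361
iter 3: u=0.522339  f(a)=+6.095e-08  f'(a)=-9.763e-02  a ← 82.584361 − (+6.095e-08/-9.763e-02) = 82.584361
iter 4: u=0.522339  f(a)=-2.842e-14  f'(a)=-9.763e-02  a ← 82.584361 − (-2.842e-14/-9.763e-02) = 82.584361
converged: |Δa| < 1e-12 after 4 iterations
sag = a·(cosh(S/(2a)) − 1) = 82.584361·(cosh(0.522339) − 1) = 11.524552
T_max/T_min = cosh(S/(2a)) = 1.139549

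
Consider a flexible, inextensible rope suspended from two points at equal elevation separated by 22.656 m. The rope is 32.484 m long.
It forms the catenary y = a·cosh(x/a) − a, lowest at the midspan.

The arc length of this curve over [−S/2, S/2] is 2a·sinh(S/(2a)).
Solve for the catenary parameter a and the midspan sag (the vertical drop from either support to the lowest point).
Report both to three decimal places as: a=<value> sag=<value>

seed: a₀ = √(S³/(24(L−S))) = √(22.656³/(24·9.828)) = 7.021609
iter 1: u=1.613305  f(a)=+1.361e+00  f'(a)=-3.599e+00  a ← 7.021609 − (+1.361e+00/-3.599e+00) = 7.399816
iter 2: u=1.530849  f(a)=+1.177e-01  f'(a)=-3.001e+00  a ← 7.399816 − (+1.177e-01/-3.001e+00) = 7.439039
iter 3: u=1.522777  f(a)=+1.064e-03  f'(a)=-2.947e+00  a ← 7.439039 − (+1.064e-03/-2.947e+00) = 7.439400
iter 4: u=1.522703  f(a)=+8.878e-08  f'(a)=-2.947e+00  a ← 7.439400 − (+8.878e-08/-2.947e+00) = 7.439400
iter 5: u=1.522703  f(a)=+0.000e+00  f'(a)=-2.947e+00  a ← 7.439400 − (+0.000e+00/-2.947e+00) = 7.439400
converged: |Δa| < 1e-12 after 5 iterations
sag = a·(cosh(S/(2a)) − 1) = 7.439400·(cosh(1.522703) − 1) = 10.425292
T_max/T_min = cosh(S/(2a)) = 2.401362

a=7.439 sag=10.425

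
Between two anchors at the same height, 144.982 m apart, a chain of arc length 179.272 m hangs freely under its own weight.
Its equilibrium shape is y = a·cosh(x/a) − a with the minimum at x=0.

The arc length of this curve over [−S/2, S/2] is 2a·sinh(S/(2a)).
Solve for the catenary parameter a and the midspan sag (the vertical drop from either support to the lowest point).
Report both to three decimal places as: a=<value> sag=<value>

seed: a₀ = √(S³/(24(L−S))) = √(144.982³/(24·34.290)) = 60.852968
iter 1: u=1.191248  f(a)=+2.517e+00  f'(a)=-1.295e+00  a ← 60.852968 − (+2.517e+00/-1.295e+00) = 62.796138
iter 2: u=1.154386  f(a)=+1.256e-01  f'(a)=-1.169e+00  a ← 62.796138 − (+1.256e-01/-1.169e+00) = 62.903575
iter 3: u=1.152415  f(a)=+3.490e-04  f'(a)=-1.162e+00  a ← 62.903575 − (+3.490e-04/-1.162e+00) = 62.903875
iter 4: u=1.152409  f(a)=+2.712e-09  f'(a)=-1.162e+00  a ← 62.903875 − (+2.712e-09/-1.162e+00) = 62.903875
iter 5: u=1.152409  f(a)=+2.842e-14  f'(a)=-1.162e+00  a ← 62.903875 − (+2.842e-14/-1.162e+00) = 62.903875
converged: |Δa| < 1e-12 after 5 iterations
sag = a·(cosh(S/(2a)) − 1) = 62.903875·(cosh(1.152409) − 1) = 46.601878
T_max/T_min = cosh(S/(2a)) = 1.740843

a=62.904 sag=46.602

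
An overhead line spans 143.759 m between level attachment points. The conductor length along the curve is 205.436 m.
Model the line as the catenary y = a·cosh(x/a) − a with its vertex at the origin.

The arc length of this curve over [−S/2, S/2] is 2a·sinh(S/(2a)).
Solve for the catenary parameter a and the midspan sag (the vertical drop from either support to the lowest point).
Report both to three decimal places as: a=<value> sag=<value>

seed: a₀ = √(S³/(24(L−S))) = √(143.759³/(24·61.677)) = 44.800754
iter 1: u=1.604426  f(a)=+8.443e+00  f'(a)=-3.531e+00  a ← 44.800754 − (+8.443e+00/-3.531e+00) = 47.192112
iter 2: u=1.523125  f(a)=+7.231e-01  f'(a)=-2.949e+00  a ← 47.192112 − (+7.231e-01/-2.949e+00) = 47.437279
iter 3: u=1.515253  f(a)=+6.402e-03  f'(a)=-2.897e+00  a ← 47.437279 − (+6.402e-03/-2.897e+00) = 47.439488
iter 4: u=1.515183  f(a)=+5.117e-07  f'(a)=-2.897e+00  a ← 47.439488 − (+5.117e-07/-2.897e+00) = 47.439488
iter 5: u=1.515183  f(a)=+0.000e+00  f'(a)=-2.897e+00  a ← 47.439488 − (+0.000e+00/-2.897e+00) = 47.439488
converged: |Δa| < 1e-12 after 5 iterations
sag = a·(cosh(S/(2a)) − 1) = 47.439488·(cosh(1.515183) − 1) = 65.704193
T_max/T_min = cosh(S/(2a)) = 2.385011

a=47.439 sag=65.704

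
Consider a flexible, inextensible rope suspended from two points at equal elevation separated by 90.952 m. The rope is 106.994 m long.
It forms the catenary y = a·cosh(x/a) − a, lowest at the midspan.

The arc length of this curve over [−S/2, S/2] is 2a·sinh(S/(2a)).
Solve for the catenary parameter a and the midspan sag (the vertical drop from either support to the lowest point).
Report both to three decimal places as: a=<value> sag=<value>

seed: a₀ = √(S³/(24(L−S))) = √(90.952³/(24·16.042)) = 44.206232
iter 1: u=1.028724  f(a)=+8.705e-01  f'(a)=-8.055e-01  a ← 44.206232 − (+8.705e-01/-8.055e-01) = 45.286921
iter 2: u=1.004175  f(a)=+3.295e-02  f'(a)=-7.456e-01  a ← 45.286921 − (+3.295e-02/-7.456e-01) = 45.331106
iter 3: u=1.003196  f(a)=+5.130e-05  f'(a)=-7.433e-01  a ← 45.331106 − (+5.130e-05/-7.433e-01) = 45.331175
iter 4: u=1.003195  f(a)=+1.248e-10  f'(a)=-7.433e-01  a ← 45.331175 − (+1.248e-10/-7.433e-01) = 45.331175
iter 5: u=1.003195  f(a)=+1.421e-14  f'(a)=-7.433e-01  a ← 45.331175 − (+1.421e-14/-7.433e-01) = 45.331175
converged: |Δa| < 1e-12 after 5 iterations
sag = a·(cosh(S/(2a)) − 1) = 45.331175·(cosh(1.003195) − 1) = 24.789039
T_max/T_min = cosh(S/(2a)) = 1.546843

a=45.331 sag=24.789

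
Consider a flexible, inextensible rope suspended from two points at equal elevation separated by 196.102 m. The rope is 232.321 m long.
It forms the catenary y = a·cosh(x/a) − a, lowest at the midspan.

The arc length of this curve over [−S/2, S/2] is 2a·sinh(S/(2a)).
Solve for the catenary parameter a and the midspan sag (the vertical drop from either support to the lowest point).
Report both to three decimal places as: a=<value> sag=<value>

a=95.620 sag=54.834

seed: a₀ = √(S³/(24(L−S))) = √(196.102³/(24·36.219)) = 93.142778
iter 1: u=1.052696  f(a)=+2.061e+00  f'(a)=-8.674e-01  a ← 93.142778 − (+2.061e+00/-8.674e-01) = 95.518466
iter 2: u=1.026514  f(a)=+8.147e-02  f'(a)=-8.000e-01  a ← 95.518466 − (+8.147e-02/-8.000e-01) = 95.620302
iter 3: u=1.025420  f(a)=+1.390e-04  f'(a)=-7.973e-01  a ← 95.620302 − (+1.390e-04/-7.973e-01) = 95.620476
iter 4: u=1.025418  f(a)=+4.058e-10  f'(a)=-7.973e-01  a ← 95.620476 − (+4.058e-10/-7.973e-01) = 95.620476
iter 5: u=1.025418  f(a)=+2.842e-14  f'(a)=-7.973e-01  a ← 95.620476 − (+2.842e-14/-7.973e-01) = 95.620476
converged: |Δa| < 1e-12 after 5 iterations
sag = a·(cosh(S/(2a)) − 1) = 95.620476·(cosh(1.025418) − 1) = 54.833960
T_max/T_min = cosh(S/(2a)) = 1.573454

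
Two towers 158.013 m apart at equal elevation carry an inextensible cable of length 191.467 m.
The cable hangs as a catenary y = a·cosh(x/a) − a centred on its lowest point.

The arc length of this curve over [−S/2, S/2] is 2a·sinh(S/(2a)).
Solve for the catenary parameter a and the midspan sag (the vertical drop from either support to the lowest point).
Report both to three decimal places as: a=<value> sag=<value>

a=72.224 sag=47.698

seed: a₀ = √(S³/(24(L−S))) = √(158.013³/(24·33.454)) = 70.098638
iter 1: u=1.127076  f(a)=+2.190e+00  f'(a)=-1.081e+00  a ← 70.098638 − (+2.190e+00/-1.081e+00) = 72.124085
iter 2: u=1.095425  f(a)=+9.852e-02  f'(a)=-9.861e-01  a ← 72.124085 − (+9.852e-02/-9.861e-01) = 72.223992
iter 3: u=1.093909  f(a)=+2.201e-04  f'(a)=-9.817e-01  a ← 72.223992 − (+2.201e-04/-9.817e-01) = 72.224217
iter 4: u=1.093906  f(a)=+1.104e-09  f'(a)=-9.817e-01  a ← 72.224217 − (+1.104e-09/-9.817e-01) = 72.224217
iter 5: u=1.093906  f(a)=-2.842e-14  f'(a)=-9.817e-01  a ← 72.224217 − (-2.842e-14/-9.817e-01) = 72.224217
converged: |Δa| < 1e-12 after 5 iterations
sag = a·(cosh(S/(2a)) − 1) = 72.224217·(cosh(1.093906) − 1) = 47.697593
T_max/T_min = cosh(S/(2a)) = 1.660410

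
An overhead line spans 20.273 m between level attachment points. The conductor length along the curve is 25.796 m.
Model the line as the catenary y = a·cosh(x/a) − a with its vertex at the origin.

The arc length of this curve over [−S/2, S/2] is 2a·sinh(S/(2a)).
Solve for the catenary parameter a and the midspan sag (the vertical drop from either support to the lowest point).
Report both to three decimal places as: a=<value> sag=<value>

a=8.234 sag=7.068

seed: a₀ = √(S³/(24(L−S))) = √(20.273³/(24·5.523)) = 7.928370
iter 1: u=1.278510  f(a)=+4.694e-01  f'(a)=-1.635e+00  a ← 7.928370 − (+4.694e-01/-1.635e+00) = 8.215501
iter 2: u=1.233826  f(a)=+2.670e-02  f'(a)=-1.453e+00  a ← 8.215501 − (+2.670e-02/-1.453e+00) = 8.233873
iter 3: u=1.231073  f(a)=+9.796e-05  f'(a)=-1.443e+00  a ← 8.233873 − (+9.796e-05/-1.443e+00) = 8.233941
iter 4: u=1.231063  f(a)=+1.329e-09  f'(a)=-1.443e+00  a ← 8.233941 − (+1.329e-09/-1.443e+00) = 8.233941
iter 5: u=1.231063  f(a)=+0.000e+00  f'(a)=-1.443e+00  a ← 8.233941 − (+0.000e+00/-1.443e+00) = 8.233941
converged: |Δa| < 1e-12 after 5 iterations
sag = a·(cosh(S/(2a)) − 1) = 8.233941·(cosh(1.231063) − 1) = 7.068222
T_max/T_min = cosh(S/(2a)) = 1.858425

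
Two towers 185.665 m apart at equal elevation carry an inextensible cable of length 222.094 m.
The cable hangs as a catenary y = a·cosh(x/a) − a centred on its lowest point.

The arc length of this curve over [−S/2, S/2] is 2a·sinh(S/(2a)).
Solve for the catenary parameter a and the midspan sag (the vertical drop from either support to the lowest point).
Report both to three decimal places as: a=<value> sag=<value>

a=87.971 sag=53.699

seed: a₀ = √(S³/(24(L−S))) = √(185.665³/(24·36.429)) = 85.559023
iter 1: u=1.085011  f(a)=+2.205e+00  f'(a)=-9.561e-01  a ← 85.559023 − (+2.205e+00/-9.561e-01) = 87.865661
iter 2: u=1.056528  f(a)=+9.233e-02  f'(a)=-8.776e-01  a ← 87.865661 − (+9.233e-02/-8.776e-01) = 87.970874
iter 3: u=1.055264  f(a)=+1.775e-04  f'(a)=-8.742e-01  a ← 87.970874 − (+1.775e-04/-8.742e-01) = 87.971077
iter 4: u=1.055262  f(a)=+6.588e-10  f'(a)=-8.742e-01  a ← 87.971077 − (+6.588e-10/-8.742e-01) = 87.971077
iter 5: u=1.055262  f(a)=-2.842e-14  f'(a)=-8.742e-01  a ← 87.971077 − (-2.842e-14/-8.742e-01) = 87.971077
converged: |Δa| < 1e-12 after 5 iterations
sag = a·(cosh(S/(2a)) − 1) = 87.971077·(cosh(1.055262) − 1) = 53.698774
T_max/T_min = cosh(S/(2a)) = 1.610414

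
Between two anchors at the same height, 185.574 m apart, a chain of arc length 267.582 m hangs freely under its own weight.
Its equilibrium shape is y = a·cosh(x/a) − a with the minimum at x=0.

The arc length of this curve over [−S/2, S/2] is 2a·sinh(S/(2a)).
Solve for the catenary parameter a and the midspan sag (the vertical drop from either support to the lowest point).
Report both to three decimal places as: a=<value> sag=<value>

a=60.431 sag=86.375

seed: a₀ = √(S³/(24(L−S))) = √(185.574³/(24·82.008)) = 56.982561
iter 1: u=1.628340  f(a)=+1.158e+01  f'(a)=-3.717e+00  a ← 56.982561 − (+1.158e+01/-3.717e+00) = 60.098772
iter 2: u=1.543908  f(a)=+1.018e+00  f'(a)=-3.090e+00  a ← 60.098772 − (+1.018e+00/-3.090e+00) = 60.428249
iter 3: u=1.535490  f(a)=+9.540e-03  f'(a)=-3.033e+00  a ← 60.428249 − (+9.540e-03/-3.033e+00) = 60.431395
iter 4: u=1.535411  f(a)=+8.548e-07  f'(a)=-3.032e+00  a ← 60.431395 − (+8.548e-07/-3.032e+00) = 60.431395
iter 5: u=1.535411  f(a)=+0.000e+00  f'(a)=-3.032e+00  a ← 60.431395 − (+0.000e+00/-3.032e+00) = 60.431395
converged: |Δa| < 1e-12 after 5 iterations
sag = a·(cosh(S/(2a)) − 1) = 60.431395·(cosh(1.535411) − 1) = 86.374549
T_max/T_min = cosh(S/(2a)) = 2.429299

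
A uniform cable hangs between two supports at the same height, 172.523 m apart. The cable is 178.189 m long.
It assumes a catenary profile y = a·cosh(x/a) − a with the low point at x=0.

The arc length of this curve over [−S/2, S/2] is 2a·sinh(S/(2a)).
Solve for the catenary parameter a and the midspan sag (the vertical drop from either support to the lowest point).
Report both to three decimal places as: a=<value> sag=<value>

seed: a₀ = √(S³/(24(L−S))) = √(172.523³/(24·5.666)) = 194.324069
iter 1: u=0.443905  f(a)=+5.609e-02  f'(a)=-5.947e-02  a ← 194.324069 − (+5.609e-02/-5.947e-02) = 195.267157
iter 2: u=0.441761  f(a)=+4.109e-04  f'(a)=-5.860e-02  a ← 195.267157 − (+4.109e-04/-5.860e-02) = 195.274169
iter 3: u=0.441746  f(a)=+2.242e-08  f'(a)=-5.860e-02  a ← 195.274169 − (+2.242e-08/-5.860e-02) = 195.274169
iter 4: u=0.441746  f(a)=+0.000e+00  f'(a)=-5.860e-02  a ← 195.274169 − (+0.000e+00/-5.860e-02) = 195.274169
converged: |Δa| < 1e-12 after 4 iterations
sag = a·(cosh(S/(2a)) − 1) = 195.274169·(cosh(0.441746) − 1) = 19.364670
T_max/T_min = cosh(S/(2a)) = 1.099167

a=195.274 sag=19.365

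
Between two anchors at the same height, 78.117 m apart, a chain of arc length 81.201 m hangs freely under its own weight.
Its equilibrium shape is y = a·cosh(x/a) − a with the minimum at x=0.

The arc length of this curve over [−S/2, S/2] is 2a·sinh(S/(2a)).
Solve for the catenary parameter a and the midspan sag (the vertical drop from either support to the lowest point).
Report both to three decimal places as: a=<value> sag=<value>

seed: a₀ = √(S³/(24(L−S))) = √(78.117³/(24·3.084)) = 80.251938
iter 1: u=0.486699  f(a)=+3.673e-02  f'(a)=-7.869e-02  a ← 80.251938 − (+3.673e-02/-7.869e-02) = 80.718719
iter 2: u=0.483884  f(a)=+3.230e-04  f'(a)=-7.732e-02  a ← 80.718719 − (+3.230e-04/-7.732e-02) = 80.722896
iter 3: u=0.483859  f(a)=+2.546e-08  f'(a)=-7.730e-02  a ← 80.722896 − (+2.546e-08/-7.730e-02) = 80.722897
iter 4: u=0.483859  f(a)=+1.421e-14  f'(a)=-7.730e-02  a ← 80.722897 − (+1.421e-14/-7.730e-02) = 80.722897
converged: |Δa| < 1e-12 after 4 iterations
sag = a·(cosh(S/(2a)) − 1) = 80.722897·(cosh(0.483859) − 1) = 9.635206
T_max/T_min = cosh(S/(2a)) = 1.119361

a=80.723 sag=9.635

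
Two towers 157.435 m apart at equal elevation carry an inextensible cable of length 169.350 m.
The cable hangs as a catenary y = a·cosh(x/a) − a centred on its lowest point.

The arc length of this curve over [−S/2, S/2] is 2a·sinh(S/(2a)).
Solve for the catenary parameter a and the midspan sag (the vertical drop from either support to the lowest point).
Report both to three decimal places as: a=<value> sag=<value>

seed: a₀ = √(S³/(24(L−S))) = √(157.435³/(24·11.915)) = 116.815182
iter 1: u=0.673864  f(a)=+2.735e-01  f'(a)=-2.134e-01  a ← 116.815182 − (+2.735e-01/-2.134e-01) = 118.096592
iter 2: u=0.666552  f(a)=+4.565e-03  f'(a)=-2.063e-01  a ← 118.096592 − (+4.565e-03/-2.063e-01) = 118.118715
iter 3: u=0.666427  f(a)=+1.320e-06  f'(a)=-2.062e-01  a ← 118.118715 − (+1.320e-06/-2.062e-01) = 118.118722
iter 4: u=0.666427  f(a)=+1.421e-13  f'(a)=-2.062e-01  a ← 118.118722 − (+1.421e-13/-2.062e-01) = 118.118722
converged: |Δa| < 1e-12 after 4 iterations
sag = a·(cosh(S/(2a)) − 1) = 118.118722·(cosh(0.666427) − 1) = 27.214991
T_max/T_min = cosh(S/(2a)) = 1.230404

a=118.119 sag=27.215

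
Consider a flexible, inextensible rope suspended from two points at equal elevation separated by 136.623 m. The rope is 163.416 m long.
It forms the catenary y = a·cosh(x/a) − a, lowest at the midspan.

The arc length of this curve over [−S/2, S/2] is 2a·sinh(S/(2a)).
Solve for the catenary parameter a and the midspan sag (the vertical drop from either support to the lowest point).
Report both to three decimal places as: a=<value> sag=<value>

a=64.750 sag=39.503

seed: a₀ = √(S³/(24(L−S))) = √(136.623³/(24·26.793)) = 62.975182
iter 1: u=1.084737  f(a)=+1.621e+00  f'(a)=-9.553e-01  a ← 62.975182 − (+1.621e+00/-9.553e-01) = 64.672184
iter 2: u=1.056273  f(a)=+6.784e-02  f'(a)=-8.769e-01  a ← 64.672184 − (+6.784e-02/-8.769e-01) = 64.749549
iter 3: u=1.055011  f(a)=+1.303e-04  f'(a)=-8.735e-01  a ← 64.749549 − (+1.303e-04/-8.735e-01) = 64.749698
iter 4: u=1.055009  f(a)=+4.826e-10  f'(a)=-8.735e-01  a ← 64.749698 − (+4.826e-10/-8.735e-01) = 64.749698
iter 5: u=1.055009  f(a)=+0.000e+00  f'(a)=-8.735e-01  a ← 64.749698 − (+0.000e+00/-8.735e-01) = 64.749698
converged: |Δa| < 1e-12 after 5 iterations
sag = a·(cosh(S/(2a)) − 1) = 64.749698·(cosh(1.055009) − 1) = 39.503458
T_max/T_min = cosh(S/(2a)) = 1.610095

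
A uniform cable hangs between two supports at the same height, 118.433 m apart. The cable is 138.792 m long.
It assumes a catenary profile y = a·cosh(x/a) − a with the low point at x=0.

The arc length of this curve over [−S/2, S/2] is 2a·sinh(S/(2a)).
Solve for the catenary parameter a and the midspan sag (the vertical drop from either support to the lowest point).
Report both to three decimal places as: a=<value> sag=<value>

a=59.755 sag=31.823

seed: a₀ = √(S³/(24(L−S))) = √(118.433³/(24·20.359)) = 58.307612
iter 1: u=1.015588  f(a)=+1.076e+00  f'(a)=-7.731e-01  a ← 58.307612 − (+1.076e+00/-7.731e-01) = 59.699594
iter 2: u=0.991908  f(a)=+3.974e-02  f'(a)=-7.169e-01  a ← 59.699594 − (+3.974e-02/-7.169e-01) = 59.755026
iter 3: u=0.990988  f(a)=+5.880e-05  f'(a)=-7.148e-01  a ← 59.755026 − (+5.880e-05/-7.148e-01) = 59.755108
iter 4: u=0.990986  f(a)=+1.292e-10  f'(a)=-7.148e-01  a ← 59.755108 − (+1.292e-10/-7.148e-01) = 59.755108
iter 5: u=0.990986  f(a)=+0.000e+00  f'(a)=-7.148e-01  a ← 59.755108 − (+0.000e+00/-7.148e-01) = 59.755108
converged: |Δa| < 1e-12 after 5 iterations
sag = a·(cosh(S/(2a)) − 1) = 59.755108·(cosh(0.990986) − 1) = 31.822606
T_max/T_min = cosh(S/(2a)) = 1.532550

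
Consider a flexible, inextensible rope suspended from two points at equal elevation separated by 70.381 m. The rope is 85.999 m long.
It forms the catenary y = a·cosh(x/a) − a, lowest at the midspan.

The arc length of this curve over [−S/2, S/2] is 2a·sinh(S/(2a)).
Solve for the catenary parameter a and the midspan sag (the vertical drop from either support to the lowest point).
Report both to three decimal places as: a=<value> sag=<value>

seed: a₀ = √(S³/(24(L−S))) = √(70.381³/(24·15.618)) = 30.497541
iter 1: u=1.153880  f(a)=+1.073e+00  f'(a)=-1.167e+00  a ← 30.497541 − (+1.073e+00/-1.167e+00) = 31.417067
iter 2: u=1.120108  f(a)=+5.045e-02  f'(a)=-1.060e+00  a ← 31.417067 − (+5.045e-02/-1.060e+00) = 31.464674
iter 3: u=1.118413  f(a)=+1.237e-04  f'(a)=-1.055e+00  a ← 31.464674 − (+1.237e-04/-1.055e+00) = 31.464791
iter 4: u=1.118409  f(a)=+7.471e-10  f'(a)=-1.055e+00  a ← 31.464791 − (+7.471e-10/-1.055e+00) = 31.464791
iter 5: u=1.118409  f(a)=-1.421e-14  f'(a)=-1.055e+00  a ← 31.464791 − (-1.421e-14/-1.055e+00) = 31.464791
converged: |Δa| < 1e-12 after 5 iterations
sag = a·(cosh(S/(2a)) − 1) = 31.464791·(cosh(1.118409) − 1) = 21.817383
T_max/T_min = cosh(S/(2a)) = 1.693390

a=31.465 sag=21.817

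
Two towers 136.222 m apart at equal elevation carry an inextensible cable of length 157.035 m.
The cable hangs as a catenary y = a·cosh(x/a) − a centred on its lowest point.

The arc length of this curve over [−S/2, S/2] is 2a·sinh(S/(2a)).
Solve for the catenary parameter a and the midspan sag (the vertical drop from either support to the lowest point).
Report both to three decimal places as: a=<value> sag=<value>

seed: a₀ = √(S³/(24(L−S))) = √(136.222³/(24·20.813)) = 71.137388
iter 1: u=0.957457  f(a)=+9.751e-01  f'(a)=-6.406e-01  a ← 71.137388 − (+9.751e-01/-6.406e-01) = 72.659574
iter 2: u=0.937399  f(a)=+3.218e-02  f'(a)=-5.989e-01  a ← 72.659574 − (+3.218e-02/-5.989e-01) = 72.713296
iter 3: u=0.936706  f(a)=+3.768e-05  f'(a)=-5.975e-01  a ← 72.713296 − (+3.768e-05/-5.975e-01) = 72.713359
iter 4: u=0.936705  f(a)=+5.184e-11  f'(a)=-5.975e-01  a ← 72.713359 − (+5.184e-11/-5.975e-01) = 72.713359
iter 5: u=0.936705  f(a)=+0.000e+00  f'(a)=-5.975e-01  a ← 72.713359 − (+0.000e+00/-5.975e-01) = 72.713359
converged: |Δa| < 1e-12 after 5 iterations
sag = a·(cosh(S/(2a)) − 1) = 72.713359·(cosh(0.936705) − 1) = 34.301735
T_max/T_min = cosh(S/(2a)) = 1.471739

a=72.713 sag=34.302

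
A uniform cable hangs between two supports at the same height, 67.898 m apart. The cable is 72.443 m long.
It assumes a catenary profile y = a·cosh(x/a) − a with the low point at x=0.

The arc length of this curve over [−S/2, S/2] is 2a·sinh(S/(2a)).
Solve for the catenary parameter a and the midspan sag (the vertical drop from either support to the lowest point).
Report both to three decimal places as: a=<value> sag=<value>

a=54.099 sag=11.006

seed: a₀ = √(S³/(24(L−S))) = √(67.898³/(24·4.545)) = 53.568922
iter 1: u=0.633744  f(a)=+9.215e-02  f'(a)=-1.766e-01  a ← 53.568922 − (+9.215e-02/-1.766e-01) = 54.090710
iter 2: u=0.627631  f(a)=+1.364e-03  f'(a)=-1.714e-01  a ← 54.090710 − (+1.364e-03/-1.714e-01) = 54.098665
iter 3: u=0.627539  f(a)=+3.086e-07  f'(a)=-1.713e-01  a ← 54.098665 − (+3.086e-07/-1.713e-01) = 54.098667
iter 4: u=0.627539  f(a)=+0.000e+00  f'(a)=-1.713e-01  a ← 54.098667 − (+0.000e+00/-1.713e-01) = 54.098667
converged: |Δa| < 1e-12 after 4 iterations
sag = a·(cosh(S/(2a)) − 1) = 54.098667·(cosh(0.627539) − 1) = 11.006347
T_max/T_min = cosh(S/(2a)) = 1.203450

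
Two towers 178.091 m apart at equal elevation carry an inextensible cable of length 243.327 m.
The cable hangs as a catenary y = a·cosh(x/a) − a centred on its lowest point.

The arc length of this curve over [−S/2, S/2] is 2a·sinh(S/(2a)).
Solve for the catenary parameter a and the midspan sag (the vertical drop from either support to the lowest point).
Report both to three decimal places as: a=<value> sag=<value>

seed: a₀ = √(S³/(24(L−S))) = √(178.091³/(24·65.236)) = 60.063920
iter 1: u=1.482512  f(a)=+7.556e+00  f'(a)=-2.689e+00  a ← 60.063920 − (+7.556e+00/-2.689e+00) = 62.874132
iter 2: u=1.416250  f(a)=+5.626e-01  f'(a)=-2.302e+00  a ← 62.874132 − (+5.626e-01/-2.302e+00) = 63.118556
iter 3: u=1.410766  f(a)=+3.675e-03  f'(a)=-2.272e+00  a ← 63.118556 − (+3.675e-03/-2.272e+00) = 63.120173
iter 4: u=1.410730  f(a)=+1.590e-07  f'(a)=-2.272e+00  a ← 63.120173 − (+1.590e-07/-2.272e+00) = 63.120173
iter 5: u=1.410730  f(a)=+2.842e-14  f'(a)=-2.272e+00  a ← 63.120173 − (+2.842e-14/-2.272e+00) = 63.120173
converged: |Δa| < 1e-12 after 5 iterations
sag = a·(cosh(S/(2a)) − 1) = 63.120173·(cosh(1.410730) − 1) = 73.942453
T_max/T_min = cosh(S/(2a)) = 2.171455

a=63.120 sag=73.942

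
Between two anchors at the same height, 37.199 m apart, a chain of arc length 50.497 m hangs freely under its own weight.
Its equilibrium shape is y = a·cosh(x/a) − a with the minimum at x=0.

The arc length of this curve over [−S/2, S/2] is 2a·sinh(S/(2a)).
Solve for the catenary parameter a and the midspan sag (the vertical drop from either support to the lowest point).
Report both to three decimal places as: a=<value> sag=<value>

a=13.332 sag=15.220

seed: a₀ = √(S³/(24(L−S))) = √(37.199³/(24·13.298)) = 12.699836
iter 1: u=1.464546  f(a)=+1.501e+00  f'(a)=-2.579e+00  a ← 12.699836 − (+1.501e+00/-2.579e+00) = 13.281873
iter 2: u=1.400367  f(a)=+1.094e-01  f'(a)=-2.216e+00  a ← 13.281873 − (+1.094e-01/-2.216e+00) = 13.331230
iter 3: u=1.395183  f(a)=+6.814e-04  f'(a)=-2.188e+00  a ← 13.331230 − (+6.814e-04/-2.188e+00) = 13.331541
iter 4: u=1.395150  f(a)=+2.681e-08  f'(a)=-2.188e+00  a ← 13.331541 − (+2.681e-08/-2.188e+00) = 13.331541
iter 5: u=1.395150  f(a)=+7.105e-15  f'(a)=-2.188e+00  a ← 13.331541 − (+7.105e-15/-2.188e+00) = 13.331541
converged: |Δa| < 1e-12 after 5 iterations
sag = a·(cosh(S/(2a)) − 1) = 13.331541·(cosh(1.395150) − 1) = 15.220460
T_max/T_min = cosh(S/(2a)) = 2.141688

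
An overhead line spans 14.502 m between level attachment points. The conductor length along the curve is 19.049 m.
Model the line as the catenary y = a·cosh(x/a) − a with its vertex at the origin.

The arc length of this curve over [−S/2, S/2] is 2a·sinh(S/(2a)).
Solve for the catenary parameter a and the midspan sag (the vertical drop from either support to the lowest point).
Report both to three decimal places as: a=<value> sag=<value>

seed: a₀ = √(S³/(24(L−S))) = √(14.502³/(24·4.547)) = 5.286567
iter 1: u=1.371590  f(a)=+4.474e-01  f'(a)=-2.066e+00  a ← 5.286567 − (+4.474e-01/-2.066e+00) = 5.503071
iter 2: u=1.317628  f(a)=+2.895e-02  f'(a)=-1.807e+00  a ← 5.503071 − (+2.895e-02/-1.807e+00) = 5.519094
iter 3: u=1.313803  f(a)=+1.398e-04  f'(a)=-1.789e+00  a ← 5.519094 − (+1.398e-04/-1.789e+00) = 5.519172
iter 4: u=1.313784  f(a)=+3.294e-09  f'(a)=-1.789e+00  a ← 5.519172 − (+3.294e-09/-1.789e+00) = 5.519172
iter 5: u=1.313784  f(a)=-3.553e-15  f'(a)=-1.789e+00  a ← 5.519172 − (-3.553e-15/-1.789e+00) = 5.519172
converged: |Δa| < 1e-12 after 5 iterations
sag = a·(cosh(S/(2a)) − 1) = 5.519172·(cosh(1.313784) − 1) = 5.488887
T_max/T_min = cosh(S/(2a)) = 1.994513

a=5.519 sag=5.489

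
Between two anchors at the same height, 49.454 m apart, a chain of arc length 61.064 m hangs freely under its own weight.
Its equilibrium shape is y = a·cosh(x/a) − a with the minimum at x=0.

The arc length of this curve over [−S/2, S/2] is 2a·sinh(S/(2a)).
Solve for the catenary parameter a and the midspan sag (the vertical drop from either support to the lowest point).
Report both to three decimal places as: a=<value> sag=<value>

a=21.532 sag=15.829

seed: a₀ = √(S³/(24(L−S))) = √(49.454³/(24·11.610)) = 20.834372
iter 1: u=1.186837  f(a)=+8.456e-01  f'(a)=-1.280e+00  a ← 20.834372 − (+8.456e-01/-1.280e+00) = 21.495242
iter 2: u=1.150348  f(a)=+4.190e-02  f'(a)=-1.156e+00  a ← 21.495242 − (+4.190e-02/-1.156e+00) = 21.531502
iter 3: u=1.148410  f(a)=+1.148e-04  f'(a)=-1.149e+00  a ← 21.531502 − (+1.148e-04/-1.149e+00) = 21.531602
iter 4: u=1.148405  f(a)=+8.661e-10  f'(a)=-1.149e+00  a ← 21.531602 − (+8.661e-10/-1.149e+00) = 21.531602
iter 5: u=1.148405  f(a)=+0.000e+00  f'(a)=-1.149e+00  a ← 21.531602 − (+0.000e+00/-1.149e+00) = 21.531602
converged: |Δa| < 1e-12 after 5 iterations
sag = a·(cosh(S/(2a)) − 1) = 21.531602·(cosh(1.148405) − 1) = 15.828978
T_max/T_min = cosh(S/(2a)) = 1.735151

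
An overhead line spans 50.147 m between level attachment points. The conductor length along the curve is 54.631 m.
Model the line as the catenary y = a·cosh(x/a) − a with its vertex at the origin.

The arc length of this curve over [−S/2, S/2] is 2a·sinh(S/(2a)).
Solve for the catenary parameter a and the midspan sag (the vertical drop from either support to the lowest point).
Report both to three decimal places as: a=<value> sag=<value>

seed: a₀ = √(S³/(24(L−S))) = √(50.147³/(24·4.484)) = 34.231743
iter 1: u=0.732463  f(a)=+1.218e-01  f'(a)=-2.763e-01  a ← 34.231743 − (+1.218e-01/-2.763e-01) = 34.672674
iter 2: u=0.723149  f(a)=+2.394e-03  f'(a)=-2.655e-01  a ← 34.672674 − (+2.394e-03/-2.655e-01) = 34.681689
iter 3: u=0.722961  f(a)=+9.654e-07  f'(a)=-2.653e-01  a ← 34.681689 − (+9.654e-07/-2.653e-01) = 34.681692
iter 4: u=0.722961  f(a)=+1.563e-13  f'(a)=-2.653e-01  a ← 34.681692 − (+1.563e-13/-2.653e-01) = 34.681692
converged: |Δa| < 1e-12 after 4 iterations
sag = a·(cosh(S/(2a)) − 1) = 34.681692·(cosh(0.722961) − 1) = 9.465293
T_max/T_min = cosh(S/(2a)) = 1.272919

a=34.682 sag=9.465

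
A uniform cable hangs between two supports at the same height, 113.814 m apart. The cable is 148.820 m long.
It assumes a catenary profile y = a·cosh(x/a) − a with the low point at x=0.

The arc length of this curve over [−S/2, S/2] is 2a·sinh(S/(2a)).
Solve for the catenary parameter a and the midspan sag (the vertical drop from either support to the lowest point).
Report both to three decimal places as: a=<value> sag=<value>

seed: a₀ = √(S³/(24(L−S))) = √(113.814³/(24·35.006)) = 41.890608
iter 1: u=1.358467  f(a)=+3.376e+00  f'(a)=-2.001e+00  a ← 41.890608 − (+3.376e+00/-2.001e+00) = 43.577800
iter 2: u=1.305871  f(a)=+2.147e-01  f'(a)=-1.754e+00  a ← 43.577800 − (+2.147e-01/-1.754e+00) = 43.700201
iter 3: u=1.302214  f(a)=+9.983e-04  f'(a)=-1.737e+00  a ← 43.700201 − (+9.983e-04/-1.737e+00) = 43.700776
iter 4: u=1.302197  f(a)=+2.182e-08  f'(a)=-1.737e+00  a ← 43.700776 − (+2.182e-08/-1.737e+00) = 43.700776
iter 5: u=1.302197  f(a)=-5.684e-14  f'(a)=-1.737e+00  a ← 43.700776 − (-5.684e-14/-1.737e+00) = 43.700776
converged: |Δa| < 1e-12 after 5 iterations
sag = a·(cosh(S/(2a)) − 1) = 43.700776·(cosh(1.302197) − 1) = 42.592943
T_max/T_min = cosh(S/(2a)) = 1.974650

a=43.701 sag=42.593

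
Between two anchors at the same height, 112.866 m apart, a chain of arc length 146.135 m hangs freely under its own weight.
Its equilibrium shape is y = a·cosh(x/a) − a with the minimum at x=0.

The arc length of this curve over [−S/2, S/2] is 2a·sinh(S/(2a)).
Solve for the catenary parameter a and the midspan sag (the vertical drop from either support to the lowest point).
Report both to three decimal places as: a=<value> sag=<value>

seed: a₀ = √(S³/(24(L−S))) = √(112.866³/(24·33.269)) = 42.434511
iter 1: u=1.329885  f(a)=+3.069e+00  f'(a)=-1.863e+00  a ← 42.434511 − (+3.069e+00/-1.863e+00) = 44.081438
iter 2: u=1.280199  f(a)=+1.877e-01  f'(a)=-1.642e+00  a ← 44.081438 − (+1.877e-01/-1.642e+00) = 44.195768
iter 3: u=1.276887  f(a)=+8.034e-04  f'(a)=-1.628e+00  a ← 44.195768 − (+8.034e-04/-1.628e+00) = 44.196261
iter 4: u=1.276873  f(a)=+1.486e-08  f'(a)=-1.628e+00  a ← 44.196261 − (+1.486e-08/-1.628e+00) = 44.196261
iter 5: u=1.276873  f(a)=-5.684e-14  f'(a)=-1.628e+00  a ← 44.196261 − (-5.684e-14/-1.628e+00) = 44.196261
converged: |Δa| < 1e-12 after 5 iterations
sag = a·(cosh(S/(2a)) − 1) = 44.196261·(cosh(1.276873) − 1) = 41.197937
T_max/T_min = cosh(S/(2a)) = 1.932159

a=44.196 sag=41.198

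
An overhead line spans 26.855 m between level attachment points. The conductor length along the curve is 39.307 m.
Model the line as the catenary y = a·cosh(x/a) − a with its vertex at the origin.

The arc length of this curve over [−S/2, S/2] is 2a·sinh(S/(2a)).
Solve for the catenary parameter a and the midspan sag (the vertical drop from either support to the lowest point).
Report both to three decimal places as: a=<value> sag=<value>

a=8.560 sag=12.877

seed: a₀ = √(S³/(24(L−S))) = √(26.855³/(24·12.452)) = 8.050309
iter 1: u=1.667948  f(a)=+1.851e+00  f'(a)=-4.044e+00  a ← 8.050309 − (+1.851e+00/-4.044e+00) = 8.508092
iter 2: u=1.578203  f(a)=+1.697e-01  f'(a)=-3.334e+00  a ← 8.508092 − (+1.697e-01/-3.334e+00) = 8.558978
iter 3: u=1.568820  f(a)=+1.742e-03  f'(a)=-3.266e+00  a ← 8.558978 − (+1.742e-03/-3.266e+00) = 8.559512
iter 4: u=1.568723  f(a)=+1.879e-07  f'(a)=-3.265e+00  a ← 8.559512 − (+1.879e-07/-3.265e+00) = 8.559512
iter 5: u=1.568723  f(a)=-1.421e-14  f'(a)=-3.265e+00  a ← 8.559512 − (-1.421e-14/-3.265e+00) = 8.559512
converged: |Δa| < 1e-12 after 5 iterations
sag = a·(cosh(S/(2a)) − 1) = 8.559512·(cosh(1.568723) − 1) = 12.877029
T_max/T_min = cosh(S/(2a)) = 2.504412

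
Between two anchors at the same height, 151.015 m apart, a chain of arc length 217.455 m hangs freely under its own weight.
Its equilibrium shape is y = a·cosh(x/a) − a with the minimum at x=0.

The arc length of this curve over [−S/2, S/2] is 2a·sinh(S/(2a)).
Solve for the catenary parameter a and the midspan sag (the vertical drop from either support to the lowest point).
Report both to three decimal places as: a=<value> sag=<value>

seed: a₀ = √(S³/(24(L−S))) = √(151.015³/(24·66.440)) = 46.473962
iter 1: u=1.624727  f(a)=+9.341e+00  f'(a)=-3.689e+00  a ← 46.473962 − (+9.341e+00/-3.689e+00) = 49.006280
iter 2: u=1.540772  f(a)=+8.178e-01  f'(a)=-3.069e+00  a ← 49.006280 − (+8.178e-01/-3.069e+00) = 49.272786
iter 3: u=1.532438  f(a)=+7.598e-03  f'(a)=-3.012e+00  a ← 49.272786 − (+7.598e-03/-3.012e+00) = 49.275309
iter 4: u=1.532360  f(a)=+6.692e-07  f'(a)=-3.011e+00  a ← 49.275309 − (+6.692e-07/-3.011e+00) = 49.275309
iter 5: u=1.532360  f(a)=-2.842e-14  f'(a)=-3.011e+00  a ← 49.275309 − (-2.842e-14/-3.011e+00) = 49.275309
converged: |Δa| < 1e-12 after 5 iterations
sag = a·(cosh(S/(2a)) − 1) = 49.275309·(cosh(1.532360) − 1) = 70.096905
T_max/T_min = cosh(S/(2a)) = 2.422556

a=49.275 sag=70.097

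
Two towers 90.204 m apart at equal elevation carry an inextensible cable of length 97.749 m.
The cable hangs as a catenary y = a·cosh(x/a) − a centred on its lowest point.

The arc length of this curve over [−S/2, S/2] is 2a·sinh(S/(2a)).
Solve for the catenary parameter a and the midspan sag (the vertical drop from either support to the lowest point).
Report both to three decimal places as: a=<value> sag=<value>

seed: a₀ = √(S³/(24(L−S))) = √(90.204³/(24·7.545)) = 63.665397
iter 1: u=0.708423  f(a)=+1.916e-01  f'(a)=-2.491e-01  a ← 63.665397 − (+1.916e-01/-2.491e-01) = 64.434494
iter 2: u=0.699967  f(a)=+3.527e-03  f'(a)=-2.400e-01  a ← 64.434494 − (+3.527e-03/-2.400e-01) = 64.449189
iter 3: u=0.699807  f(a)=+1.245e-06  f'(a)=-2.399e-01  a ← 64.449189 − (+1.245e-06/-2.399e-01) = 64.449194
iter 4: u=0.699807  f(a)=+1.421e-13  f'(a)=-2.399e-01  a ← 64.449194 − (+1.421e-13/-2.399e-01) = 64.449194
converged: |Δa| < 1e-12 after 4 iterations
sag = a·(cosh(S/(2a)) − 1) = 64.449194·(cosh(0.699807) − 1) = 16.436005
T_max/T_min = cosh(S/(2a)) = 1.255023

a=64.449 sag=16.436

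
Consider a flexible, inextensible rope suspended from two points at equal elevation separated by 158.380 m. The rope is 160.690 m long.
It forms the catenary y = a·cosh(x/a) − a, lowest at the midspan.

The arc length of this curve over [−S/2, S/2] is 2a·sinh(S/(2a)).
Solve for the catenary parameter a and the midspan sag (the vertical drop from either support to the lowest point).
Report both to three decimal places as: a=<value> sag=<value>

seed: a₀ = √(S³/(24(L−S))) = √(158.380³/(24·2.310)) = 267.694160
iter 1: u=0.295823  f(a)=+1.013e-02  f'(a)=-1.741e-02  a ← 267.694160 − (+1.013e-02/-1.741e-02) = 268.275930
iter 2: u=0.295181  f(a)=+3.311e-05  f'(a)=-1.730e-02  a ← 268.275930 − (+3.311e-05/-1.730e-02) = 268.277844
iter 3: u=0.295179  f(a)=+3.566e-10  f'(a)=-1.730e-02  a ← 268.277844 − (+3.566e-10/-1.730e-02) = 268.277844
iter 4: u=0.295179  f(a)=-2.842e-14  f'(a)=-1.730e-02  a ← 268.277844 − (-2.842e-14/-1.730e-02) = 268.277844
converged: |Δa| < 1e-12 after 4 iterations
sag = a·(cosh(S/(2a)) − 1) = 268.277844·(cosh(0.295179) − 1) = 11.772724
T_max/T_min = cosh(S/(2a)) = 1.043883

a=268.278 sag=11.773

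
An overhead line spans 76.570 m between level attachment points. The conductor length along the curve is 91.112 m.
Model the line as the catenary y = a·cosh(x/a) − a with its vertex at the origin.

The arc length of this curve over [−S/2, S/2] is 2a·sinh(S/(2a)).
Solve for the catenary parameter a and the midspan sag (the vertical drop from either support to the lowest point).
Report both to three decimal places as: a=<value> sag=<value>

seed: a₀ = √(S³/(24(L−S))) = √(76.570³/(24·14.542)) = 35.864954
iter 1: u=1.067477  f(a)=+8.514e-01  f'(a)=-9.072e-01  a ← 35.864954 − (+8.514e-01/-9.072e-01) = 36.803440
iter 2: u=1.040256  f(a)=+3.456e-02  f'(a)=-8.349e-01  a ← 36.803440 − (+3.456e-02/-8.349e-01) = 36.844838
iter 3: u=1.039087  f(a)=+6.230e-05  f'(a)=-8.319e-01  a ← 36.844838 − (+6.230e-05/-8.319e-01) = 36.844912
iter 4: u=1.039085  f(a)=+2.032e-10  f'(a)=-8.319e-01  a ← 36.844912 − (+2.032e-10/-8.319e-01) = 36.844912
iter 5: u=1.039085  f(a)=+0.000e+00  f'(a)=-8.319e-01  a ← 36.844912 − (+0.000e+00/-8.319e-01) = 36.844912
converged: |Δa| < 1e-12 after 5 iterations
sag = a·(cosh(S/(2a)) − 1) = 36.844912·(cosh(1.039085) − 1) = 21.746014
T_max/T_min = cosh(S/(2a)) = 1.590204

a=36.845 sag=21.746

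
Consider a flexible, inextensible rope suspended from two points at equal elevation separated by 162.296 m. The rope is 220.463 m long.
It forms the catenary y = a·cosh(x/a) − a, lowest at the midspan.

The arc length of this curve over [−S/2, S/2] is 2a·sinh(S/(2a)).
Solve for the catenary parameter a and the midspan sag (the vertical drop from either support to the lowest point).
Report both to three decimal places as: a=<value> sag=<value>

seed: a₀ = √(S³/(24(L−S))) = √(162.296³/(24·58.167)) = 55.337275
iter 1: u=1.466426  f(a)=+6.584e+00  f'(a)=-2.590e+00  a ← 55.337275 − (+6.584e+00/-2.590e+00) = 57.878924
iter 2: u=1.402030  f(a)=+4.808e-01  f'(a)=-2.225e+00  a ← 57.878924 − (+4.808e-01/-2.225e+00) = 58.095032
iter 3: u=1.396815  f(a)=+3.010e-03  f'(a)=-2.197e+00  a ← 58.095032 − (+3.010e-03/-2.197e+00) = 58.096402
iter 4: u=1.396782  f(a)=+1.196e-07  f'(a)=-2.197e+00  a ← 58.096402 − (+1.196e-07/-2.197e+00) = 58.096402
iter 5: u=1.396782  f(a)=+2.842e-14  f'(a)=-2.197e+00  a ← 58.096402 − (+2.842e-14/-2.197e+00) = 58.096402
converged: |Δa| < 1e-12 after 5 iterations
sag = a·(cosh(S/(2a)) − 1) = 58.096402·(cosh(1.396782) − 1) = 66.507673
T_max/T_min = cosh(S/(2a)) = 2.144781

a=58.096 sag=66.508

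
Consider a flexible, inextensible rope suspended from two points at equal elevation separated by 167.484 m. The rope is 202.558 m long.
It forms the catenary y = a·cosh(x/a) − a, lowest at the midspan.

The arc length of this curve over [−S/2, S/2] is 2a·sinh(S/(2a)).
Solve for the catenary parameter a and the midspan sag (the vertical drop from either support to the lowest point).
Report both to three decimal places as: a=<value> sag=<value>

seed: a₀ = √(S³/(24(L−S))) = √(167.484³/(24·35.074)) = 74.707072
iter 1: u=1.120938  f(a)=+2.271e+00  f'(a)=-1.062e+00  a ← 74.707072 − (+2.271e+00/-1.062e+00) = 76.844371
iter 2: u=1.089761  f(a)=+1.011e-01  f'(a)=-9.697e-01  a ← 76.844371 − (+1.011e-01/-9.697e-01) = 76.948617
iter 3: u=1.088285  f(a)=+2.210e-04  f'(a)=-9.655e-01  a ← 76.948617 − (+2.210e-04/-9.655e-01) = 76.948846
iter 4: u=1.088281  f(a)=+1.062e-09  f'(a)=-9.654e-01  a ← 76.948846 − (+1.062e-09/-9.654e-01) = 76.948846
iter 5: u=1.088281  f(a)=+2.842e-14  f'(a)=-9.654e-01  a ← 76.948846 − (+2.842e-14/-9.654e-01) = 76.948846
converged: |Δa| < 1e-12 after 5 iterations
sag = a·(cosh(S/(2a)) − 1) = 76.948846·(cosh(1.088281) − 1) = 50.246126
T_max/T_min = cosh(S/(2a)) = 1.652981

a=76.949 sag=50.246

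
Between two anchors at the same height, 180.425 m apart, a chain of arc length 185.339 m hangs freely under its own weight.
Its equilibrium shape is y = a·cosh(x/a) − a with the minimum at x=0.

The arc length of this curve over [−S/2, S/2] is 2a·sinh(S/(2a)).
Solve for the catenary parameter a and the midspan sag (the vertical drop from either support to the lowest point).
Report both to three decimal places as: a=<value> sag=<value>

seed: a₀ = √(S³/(24(L−S))) = √(180.425³/(24·4.914)) = 223.162837
iter 1: u=0.404245  f(a)=+4.031e-02  f'(a)=-4.476e-02  a ← 223.162837 − (+4.031e-02/-4.476e-02) = 224.063291
iter 2: u=0.402621  f(a)=+2.453e-04  f'(a)=-4.422e-02  a ← 224.063291 − (+2.453e-04/-4.422e-02) = 224.068837
iter 3: u=0.402611  f(a)=+9.205e-09  f'(a)=-4.422e-02  a ← 224.068837 − (+9.205e-09/-4.422e-02) = 224.068837
iter 4: u=0.402611  f(a)=+5.684e-14  f'(a)=-4.422e-02  a ← 224.068837 − (+5.684e-14/-4.422e-02) = 224.068837
converged: |Δa| < 1e-12 after 4 iterations
sag = a·(cosh(S/(2a)) − 1) = 224.068837·(cosh(0.402611) − 1) = 18.406894
T_max/T_min = cosh(S/(2a)) = 1.082148

a=224.069 sag=18.407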